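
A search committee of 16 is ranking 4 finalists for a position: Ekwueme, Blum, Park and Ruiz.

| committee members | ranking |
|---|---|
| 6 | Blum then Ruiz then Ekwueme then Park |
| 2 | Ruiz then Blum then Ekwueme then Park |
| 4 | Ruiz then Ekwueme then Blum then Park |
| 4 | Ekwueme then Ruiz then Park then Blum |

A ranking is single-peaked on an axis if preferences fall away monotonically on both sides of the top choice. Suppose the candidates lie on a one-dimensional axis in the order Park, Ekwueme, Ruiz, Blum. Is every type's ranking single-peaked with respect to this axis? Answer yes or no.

yes

Axis positions: Park=1, Ekwueme=2, Ruiz=3, Blum=4.
Type 1 (peak Blum at position 4): ranking walks positions 4-3-2-1, expanding outward from the peak — single-peaked.
Type 2 (peak Ruiz at position 3): ranking walks positions 3-4-2-1, expanding outward from the peak — single-peaked.
Type 3 (peak Ruiz at position 3): ranking walks positions 3-2-4-1, expanding outward from the peak — single-peaked.
Type 4 (peak Ekwueme at position 2): ranking walks positions 2-3-1-4, expanding outward from the peak — single-peaked.
Every ranking is single-peaked on this axis.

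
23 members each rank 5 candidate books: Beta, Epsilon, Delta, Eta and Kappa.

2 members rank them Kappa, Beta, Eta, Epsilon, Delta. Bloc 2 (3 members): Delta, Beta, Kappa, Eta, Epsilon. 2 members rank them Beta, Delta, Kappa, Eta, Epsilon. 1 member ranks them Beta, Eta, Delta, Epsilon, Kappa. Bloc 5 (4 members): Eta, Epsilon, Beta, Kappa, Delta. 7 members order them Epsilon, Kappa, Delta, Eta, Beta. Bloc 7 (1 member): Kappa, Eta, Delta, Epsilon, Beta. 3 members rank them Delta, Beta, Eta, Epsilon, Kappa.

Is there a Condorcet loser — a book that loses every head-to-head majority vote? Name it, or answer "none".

none

Pairwise majorities:
Beta vs Epsilon: Beta is ranked higher on 2+3+2+1+3 = 11 ballots, Epsilon on 12. Epsilon wins 12–11.
Beta vs Delta: Beta is ranked higher on 2+2+1+4 = 9 ballots, Delta on 14. Delta wins 14–9.
Beta vs Eta: Eta, 12–11.
Beta vs Kappa: 13 to 10, Beta.
Epsilon vs Delta: 2+4+7 = 13 for Epsilon, 10 for Delta — Epsilon by 13–10.
Epsilon vs Eta: Eta wins 16–7.
Epsilon vs Kappa: Epsilon is ranked higher on 1+4+7+3 = 15 ballots, Kappa on 8. Epsilon wins 15–8.
Delta vs Eta: Delta wins 15–8.
Delta vs Kappa: Kappa, 14–9.
Eta vs Kappa: Kappa wins 15–8.
Each book has at least one pairwise win (Beta beats Kappa; Epsilon beats Beta; Delta beats Beta; Eta beats Beta; Kappa beats Delta) — no Condorcet loser.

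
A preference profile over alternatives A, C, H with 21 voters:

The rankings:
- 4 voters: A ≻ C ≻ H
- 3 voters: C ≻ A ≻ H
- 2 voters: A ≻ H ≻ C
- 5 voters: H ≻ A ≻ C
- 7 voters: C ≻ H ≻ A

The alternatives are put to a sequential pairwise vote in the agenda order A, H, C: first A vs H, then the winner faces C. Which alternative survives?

C

Round 1: A vs H — 9–12, H advances.
Round 2: H vs C — 7–14, C advances.
The agenda winner is C.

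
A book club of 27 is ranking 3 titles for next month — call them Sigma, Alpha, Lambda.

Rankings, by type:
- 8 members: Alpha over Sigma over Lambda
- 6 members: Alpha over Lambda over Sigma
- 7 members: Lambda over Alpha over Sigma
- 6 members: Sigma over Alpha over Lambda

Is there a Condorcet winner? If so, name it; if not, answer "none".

Alpha

Pairwise majorities:
Sigma vs Alpha: Alpha wins 21–6.
Sigma–Lambda: Sigma 14–13.
Alpha vs Lambda: 20 to 7, Alpha.
Alpha wins every pairwise contest, so Alpha is the Condorcet winner.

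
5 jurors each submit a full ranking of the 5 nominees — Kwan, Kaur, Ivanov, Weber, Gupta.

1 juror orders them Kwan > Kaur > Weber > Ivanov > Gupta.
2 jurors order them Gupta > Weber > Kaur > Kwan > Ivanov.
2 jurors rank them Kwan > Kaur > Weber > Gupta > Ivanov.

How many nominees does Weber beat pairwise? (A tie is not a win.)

Weber against each rival (5 jurors):
Weber–Kwan: Kwan 3–2.
Weber vs Kaur: Weber preferred on 2 ballots; Kaur wins 3–2.
Weber vs Ivanov: Weber, 5–0.
Weber vs Gupta: Weber wins 3–2.
Weber beats Ivanov, Gupta; loses to Kwan, Kaur — 2 pairwise wins.

2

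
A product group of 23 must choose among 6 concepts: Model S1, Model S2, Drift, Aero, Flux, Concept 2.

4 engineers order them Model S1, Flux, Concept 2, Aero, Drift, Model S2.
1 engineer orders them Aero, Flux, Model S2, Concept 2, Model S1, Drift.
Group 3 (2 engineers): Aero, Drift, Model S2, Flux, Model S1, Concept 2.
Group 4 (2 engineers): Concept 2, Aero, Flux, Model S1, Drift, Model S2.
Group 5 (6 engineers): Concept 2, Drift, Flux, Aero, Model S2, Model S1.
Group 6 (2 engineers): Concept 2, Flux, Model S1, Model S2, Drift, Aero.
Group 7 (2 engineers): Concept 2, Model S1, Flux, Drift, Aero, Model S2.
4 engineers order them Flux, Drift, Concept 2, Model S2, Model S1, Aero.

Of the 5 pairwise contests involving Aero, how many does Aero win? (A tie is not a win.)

1

Aero against each rival (23 engineers):
Aero–Model S1: Model S1 12–11.
Aero vs Model S2: Aero is ranked higher on 4+1+2+2+6+2 = 17 ballots, Model S2 on 6. Aero wins 17–6.
Aero vs Drift: Aero is ranked higher on 4+1+2+2 = 9 ballots, Drift on 14. Drift wins 14–9.
Aero vs Flux: Flux, 18–5.
Aero vs Concept 2: Concept 2, 20–3.
Aero beats Model S2; loses to Model S1, Drift, Flux, Concept 2 — 1 pairwise win.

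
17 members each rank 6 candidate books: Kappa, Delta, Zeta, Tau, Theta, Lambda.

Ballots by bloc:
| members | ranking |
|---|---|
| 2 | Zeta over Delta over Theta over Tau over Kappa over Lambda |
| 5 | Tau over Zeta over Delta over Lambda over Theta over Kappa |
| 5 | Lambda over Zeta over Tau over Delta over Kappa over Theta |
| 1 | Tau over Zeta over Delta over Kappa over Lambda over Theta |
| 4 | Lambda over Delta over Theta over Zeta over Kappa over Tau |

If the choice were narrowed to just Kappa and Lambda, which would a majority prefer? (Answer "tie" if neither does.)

Ballots ranking Kappa above Lambda: 2 + 1 = 3.
Ballots ranking Lambda above Kappa: 17 − 3 = 14.
Lambda wins the head-to-head 14–3.

Lambda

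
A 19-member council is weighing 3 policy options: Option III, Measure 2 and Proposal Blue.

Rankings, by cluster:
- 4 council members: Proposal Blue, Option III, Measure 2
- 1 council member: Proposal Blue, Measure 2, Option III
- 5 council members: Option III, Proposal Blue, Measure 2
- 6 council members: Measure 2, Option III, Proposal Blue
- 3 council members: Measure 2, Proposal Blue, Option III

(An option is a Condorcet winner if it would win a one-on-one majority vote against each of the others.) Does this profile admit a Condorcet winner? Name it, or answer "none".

none

Head-to-head results (19 council members):
Option III vs Measure 2: 4+5 = 9 for Option III, 10 for Measure 2 — Measure 2 by 10–9.
Option III–Proposal Blue: Option III 11–8.
Measure 2 vs Proposal Blue: Measure 2 preferred on 6+3 = 9 ballots; Proposal Blue wins 10–9.
Every option loses at least once (Option III loses to Measure 2; Measure 2 loses to Proposal Blue; Proposal Blue loses to Option III). The majority relation contains the cycle Option III → Proposal Blue → Measure 2 → Option III, so there is no Condorcet winner.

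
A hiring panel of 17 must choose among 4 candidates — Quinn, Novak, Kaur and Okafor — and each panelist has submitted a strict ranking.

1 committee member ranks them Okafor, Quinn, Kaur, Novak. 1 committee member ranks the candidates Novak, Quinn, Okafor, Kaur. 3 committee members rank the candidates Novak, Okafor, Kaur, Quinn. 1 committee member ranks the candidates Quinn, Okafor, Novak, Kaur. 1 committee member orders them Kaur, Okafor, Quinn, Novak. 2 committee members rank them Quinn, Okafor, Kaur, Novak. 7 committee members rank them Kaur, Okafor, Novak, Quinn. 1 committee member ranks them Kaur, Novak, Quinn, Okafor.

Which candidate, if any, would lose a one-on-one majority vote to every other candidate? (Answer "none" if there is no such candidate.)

Quinn

Head-to-head results (17 committee members):
Quinn vs Novak: Novak, 12–5.
Quinn vs Kaur: Kaur, 12–5.
Quinn vs Okafor: Quinn preferred on 1+1+2+1 = 5 ballots; Okafor wins 12–5.
Novak vs Kaur: Novak preferred on 1+3+1 = 5 ballots; Kaur wins 12–5.
Novak vs Okafor: Novak preferred on 1+3+1 = 5 ballots; Okafor wins 12–5.
Kaur vs Okafor: Kaur preferred on 1+7+1 = 9 ballots; Kaur wins 9–8.
Only Quinn has no wins; Quinn is the Condorcet loser.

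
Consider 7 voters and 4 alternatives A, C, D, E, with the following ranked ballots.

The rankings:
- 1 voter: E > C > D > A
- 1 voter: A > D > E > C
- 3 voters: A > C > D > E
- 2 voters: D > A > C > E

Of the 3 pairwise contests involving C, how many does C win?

C against each rival (7 voters):
C vs A: A, 6–1.
C vs D: C wins 4–3.
C vs E: C, 5–2.
C beats D, E; loses to A — 2 pairwise wins.

2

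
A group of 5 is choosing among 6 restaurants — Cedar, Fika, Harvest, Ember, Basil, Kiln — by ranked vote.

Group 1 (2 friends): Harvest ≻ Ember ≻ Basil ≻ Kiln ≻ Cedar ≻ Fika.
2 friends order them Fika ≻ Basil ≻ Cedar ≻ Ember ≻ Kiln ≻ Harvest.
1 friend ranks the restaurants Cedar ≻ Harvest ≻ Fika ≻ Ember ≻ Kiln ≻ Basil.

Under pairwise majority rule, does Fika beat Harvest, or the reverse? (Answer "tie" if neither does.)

Harvest

Ballots ranking Fika above Harvest: 2.
Ballots ranking Harvest above Fika: 5 − 2 = 3.
Harvest wins the head-to-head 3–2.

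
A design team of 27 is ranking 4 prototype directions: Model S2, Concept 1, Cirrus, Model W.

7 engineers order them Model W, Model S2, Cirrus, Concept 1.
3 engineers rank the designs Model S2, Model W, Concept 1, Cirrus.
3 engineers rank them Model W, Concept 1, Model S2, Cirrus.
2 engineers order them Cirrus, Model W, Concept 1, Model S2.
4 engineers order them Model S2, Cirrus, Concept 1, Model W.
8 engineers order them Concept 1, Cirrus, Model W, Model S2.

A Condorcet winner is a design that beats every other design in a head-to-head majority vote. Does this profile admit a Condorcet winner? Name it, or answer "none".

Head-to-head results (27 engineers):
Model S2 vs Concept 1: 7+3+4 = 14 for Model S2, 13 for Concept 1 — Model S2 by 14–13.
Model S2–Cirrus: Model S2 17–10.
Model S2 vs Model W: 7 to 20, Model W.
Concept 1 vs Cirrus: 3+3+8 = 14 for Concept 1, 13 for Cirrus — Concept 1 by 14–13.
Concept 1 vs Model W: Model W, 15–12.
Cirrus vs Model W: Cirrus, 14–13.
No design is unbeaten: Model S2 loses to Model W; Concept 1 loses to Model S2; Cirrus loses to Model S2; Model W loses to Cirrus. In particular Model S2 → Cirrus → Model W → Model S2 is a majority cycle — no Condorcet winner exists.

none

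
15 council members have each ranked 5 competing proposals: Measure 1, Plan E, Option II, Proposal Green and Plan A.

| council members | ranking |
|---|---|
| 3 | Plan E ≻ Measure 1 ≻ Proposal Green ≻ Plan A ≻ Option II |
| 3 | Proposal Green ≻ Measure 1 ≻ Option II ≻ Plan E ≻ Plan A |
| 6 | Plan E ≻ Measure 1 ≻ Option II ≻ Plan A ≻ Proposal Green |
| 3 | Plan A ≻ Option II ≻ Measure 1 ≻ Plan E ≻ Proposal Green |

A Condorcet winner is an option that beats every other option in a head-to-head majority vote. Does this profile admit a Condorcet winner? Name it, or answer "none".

Plan E

Pairwise majorities:
Measure 1 vs Plan E: Plan E wins 9–6.
Measure 1 vs Option II: Measure 1 wins 12–3.
Measure 1 vs Proposal Green: Measure 1, 12–3.
Measure 1–Plan A: Measure 1 12–3.
Plan E vs Option II: Plan E, 9–6.
Plan E–Proposal Green: Plan E 12–3.
Plan E–Plan A: Plan E 12–3.
Option II vs Proposal Green: Option II, 9–6.
Option II vs Plan A: Option II, 9–6.
Proposal Green vs Plan A: Plan A, 9–6.
Only Plan E has no losses; Plan E is the Condorcet winner.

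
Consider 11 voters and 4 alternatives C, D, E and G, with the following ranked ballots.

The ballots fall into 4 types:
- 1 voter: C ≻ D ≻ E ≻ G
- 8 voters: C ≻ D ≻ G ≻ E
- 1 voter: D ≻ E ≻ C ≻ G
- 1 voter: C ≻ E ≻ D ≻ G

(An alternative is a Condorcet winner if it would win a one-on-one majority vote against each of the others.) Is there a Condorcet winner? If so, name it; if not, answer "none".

Head-to-head results (11 voters):
C vs D: C preferred on 1+8+1 = 10 ballots; C wins 10–1.
C vs E: C is ranked higher on 1+8+1 = 10 ballots, E on 1. C wins 10–1.
C vs G: C preferred on 1+8+1+1 = 11 ballots; C wins 11–0.
D vs E: 10 to 1, D.
D vs G: D is ranked higher on 1+8+1+1 = 11 ballots, G on 0. D wins 11–0.
E vs G: E is ranked higher on 1+1+1 = 3 ballots, G on 8. G wins 8–3.
C wins every pairwise contest, so C is the Condorcet winner.

C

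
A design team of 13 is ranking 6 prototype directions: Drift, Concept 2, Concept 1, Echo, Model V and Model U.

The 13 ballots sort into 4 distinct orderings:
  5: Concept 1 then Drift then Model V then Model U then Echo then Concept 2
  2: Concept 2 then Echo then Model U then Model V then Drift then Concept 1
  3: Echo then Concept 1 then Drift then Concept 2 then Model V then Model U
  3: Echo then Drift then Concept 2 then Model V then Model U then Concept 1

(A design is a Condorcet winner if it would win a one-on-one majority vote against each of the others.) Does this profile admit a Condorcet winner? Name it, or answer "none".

Check each pair by majority over 13 ballots:
Drift–Concept 2: Drift 11–2.
Drift vs Concept 1: Concept 1 wins 8–5.
Drift vs Echo: Echo wins 8–5.
Drift vs Model V: 11 to 2, Drift.
Drift vs Model U: Drift, 11–2.
Concept 2 vs Concept 1: 2+3 = 5 for Concept 2, 8 for Concept 1 — Concept 1 by 8–5.
Concept 2 vs Echo: Concept 2 is ranked higher on 2 ballots, Echo on 11. Echo wins 11–2.
Concept 2 vs Model V: 2+3+3 = 8 for Concept 2, 5 for Model V — Concept 2 by 8–5.
Concept 2 vs Model U: Concept 2 preferred on 2+3+3 = 8 ballots; Concept 2 wins 8–5.
Concept 1 vs Echo: Echo wins 8–5.
Concept 1 vs Model V: Concept 1 is ranked higher on 5+3 = 8 ballots, Model V on 5. Concept 1 wins 8–5.
Concept 1 vs Model U: Concept 1 preferred on 5+3 = 8 ballots; Concept 1 wins 8–5.
Echo vs Model V: 2+3+3 = 8 for Echo, 5 for Model V — Echo by 8–5.
Echo vs Model U: Echo is ranked higher on 2+3+3 = 8 ballots, Model U on 5. Echo wins 8–5.
Model V–Model U: Model V 11–2.
Echo wins every pairwise contest, so Echo is the Condorcet winner.

Echo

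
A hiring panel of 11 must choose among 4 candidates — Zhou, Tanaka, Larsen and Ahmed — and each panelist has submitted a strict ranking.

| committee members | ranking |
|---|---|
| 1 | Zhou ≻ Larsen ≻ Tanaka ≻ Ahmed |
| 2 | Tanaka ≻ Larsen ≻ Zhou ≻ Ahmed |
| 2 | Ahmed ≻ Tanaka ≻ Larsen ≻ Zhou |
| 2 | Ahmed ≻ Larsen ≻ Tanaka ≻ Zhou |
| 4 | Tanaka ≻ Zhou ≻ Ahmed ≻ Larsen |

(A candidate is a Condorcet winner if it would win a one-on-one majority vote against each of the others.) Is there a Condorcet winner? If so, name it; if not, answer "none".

Pairwise majorities:
Zhou vs Tanaka: Tanaka, 10–1.
Zhou vs Larsen: Zhou is ranked higher on 1+4 = 5 ballots, Larsen on 6. Larsen wins 6–5.
Zhou vs Ahmed: Zhou preferred on 1+2+4 = 7 ballots; Zhou wins 7–4.
Tanaka vs Larsen: 8 to 3, Tanaka.
Tanaka vs Ahmed: Tanaka preferred on 1+2+4 = 7 ballots; Tanaka wins 7–4.
Larsen vs Ahmed: Larsen preferred on 1+2 = 3 ballots; Ahmed wins 8–3.
Tanaka defeats every rival head-to-head and is the Condorcet winner.

Tanaka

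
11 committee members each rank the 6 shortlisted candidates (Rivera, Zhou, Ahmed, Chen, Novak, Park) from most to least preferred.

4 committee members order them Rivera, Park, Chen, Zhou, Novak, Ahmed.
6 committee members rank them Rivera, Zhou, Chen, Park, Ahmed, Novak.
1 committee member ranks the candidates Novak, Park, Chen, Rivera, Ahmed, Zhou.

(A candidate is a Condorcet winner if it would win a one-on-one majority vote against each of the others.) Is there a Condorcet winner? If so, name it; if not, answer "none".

Rivera

Head-to-head results (11 committee members):
Rivera vs Zhou: Rivera, 11–0.
Rivera vs Ahmed: Rivera, 11–0.
Rivera vs Chen: Rivera, 10–1.
Rivera vs Novak: Rivera wins 10–1.
Rivera–Park: Rivera 10–1.
Zhou vs Ahmed: Zhou wins 10–1.
Zhou vs Chen: Zhou, 6–5.
Zhou–Novak: Zhou 10–1.
Zhou vs Park: Zhou wins 6–5.
Ahmed–Chen: Chen 11–0.
Ahmed vs Novak: Ahmed wins 6–5.
Ahmed vs Park: Park wins 11–0.
Chen vs Novak: Chen wins 10–1.
Chen–Park: Chen 6–5.
Novak–Park: Park 10–1.
Rivera beats each of Zhou, Ahmed, Chen, Novak, Park — Rivera is the Condorcet winner.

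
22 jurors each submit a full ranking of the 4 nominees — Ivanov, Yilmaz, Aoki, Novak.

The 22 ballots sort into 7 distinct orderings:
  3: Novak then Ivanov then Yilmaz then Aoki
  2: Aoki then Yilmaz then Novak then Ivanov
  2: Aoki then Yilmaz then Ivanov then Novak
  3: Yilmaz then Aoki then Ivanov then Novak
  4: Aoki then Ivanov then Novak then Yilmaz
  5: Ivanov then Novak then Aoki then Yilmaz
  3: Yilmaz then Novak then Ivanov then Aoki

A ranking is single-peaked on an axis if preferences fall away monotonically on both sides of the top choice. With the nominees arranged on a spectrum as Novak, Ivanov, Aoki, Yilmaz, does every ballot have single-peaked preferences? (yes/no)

no

Axis positions: Novak=1, Ivanov=2, Aoki=3, Yilmaz=4.
Faction 1: ranking walks positions 1-2-4-3; Yilmaz is ranked above Aoki even though Aoki lies between Yilmaz and the peak Novak on the axis — preferences dip and rise again. Not single-peaked.
Faction 2: ranking walks positions 3-4-1-2; Novak is ranked above Ivanov even though Ivanov lies between Novak and the peak Aoki on the axis — preferences dip and rise again. Not single-peaked.
Faction 3 (peak Aoki at position 3): ranking walks positions 3-4-2-1, expanding outward from the peak — single-peaked.
Faction 4 (peak Yilmaz at position 4): ranking walks positions 4-3-2-1, expanding outward from the peak — single-peaked.
Faction 5 (peak Aoki at position 3): ranking walks positions 3-2-1-4, expanding outward from the peak — single-peaked.
Faction 6 (peak Ivanov at position 2): ranking walks positions 2-1-3-4, expanding outward from the peak — single-peaked.
Faction 7: ranking walks positions 4-1-2-3; Novak is ranked above Aoki even though Aoki lies between Novak and the peak Yilmaz on the axis — preferences dip and rise again. Not single-peaked.
Faction 1 violates single-peakedness, so the profile is not single-peaked on this axis.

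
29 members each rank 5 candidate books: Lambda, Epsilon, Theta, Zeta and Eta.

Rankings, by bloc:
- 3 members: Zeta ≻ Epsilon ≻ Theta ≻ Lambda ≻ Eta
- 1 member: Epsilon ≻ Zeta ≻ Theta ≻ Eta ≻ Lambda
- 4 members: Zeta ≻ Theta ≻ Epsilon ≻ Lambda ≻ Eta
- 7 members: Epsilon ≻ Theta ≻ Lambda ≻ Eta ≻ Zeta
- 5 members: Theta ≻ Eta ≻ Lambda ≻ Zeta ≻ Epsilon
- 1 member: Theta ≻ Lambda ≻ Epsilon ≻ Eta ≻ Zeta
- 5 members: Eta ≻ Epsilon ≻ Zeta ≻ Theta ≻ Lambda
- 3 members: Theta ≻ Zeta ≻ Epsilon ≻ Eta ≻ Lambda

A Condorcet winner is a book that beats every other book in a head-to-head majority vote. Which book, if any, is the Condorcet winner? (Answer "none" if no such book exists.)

Pairwise majorities:
Lambda vs Epsilon: Epsilon wins 23–6.
Lambda vs Theta: 0 to 29, Theta.
Lambda vs Zeta: Zeta wins 16–13.
Lambda vs Eta: Lambda wins 15–14.
Epsilon vs Theta: Epsilon preferred on 3+1+7+5 = 16 ballots; Epsilon wins 16–13.
Epsilon vs Zeta: 1+7+1+5 = 14 for Epsilon, 15 for Zeta — Zeta by 15–14.
Epsilon vs Eta: Epsilon preferred on 3+1+4+7+1+3 = 19 ballots; Epsilon wins 19–10.
Theta vs Zeta: Theta preferred on 7+5+1+3 = 16 ballots; Theta wins 16–13.
Theta vs Eta: Theta is ranked higher on 24 ballots, Eta on 5. Theta wins 24–5.
Zeta vs Eta: Eta, 18–11.
Each book drops at least one matchup (Lambda loses to Epsilon; Epsilon loses to Zeta; Theta loses to Epsilon; Zeta loses to Theta; Eta loses to Lambda); the cycle Lambda beats Eta beats Zeta beats Lambda rules out a Condorcet winner.

none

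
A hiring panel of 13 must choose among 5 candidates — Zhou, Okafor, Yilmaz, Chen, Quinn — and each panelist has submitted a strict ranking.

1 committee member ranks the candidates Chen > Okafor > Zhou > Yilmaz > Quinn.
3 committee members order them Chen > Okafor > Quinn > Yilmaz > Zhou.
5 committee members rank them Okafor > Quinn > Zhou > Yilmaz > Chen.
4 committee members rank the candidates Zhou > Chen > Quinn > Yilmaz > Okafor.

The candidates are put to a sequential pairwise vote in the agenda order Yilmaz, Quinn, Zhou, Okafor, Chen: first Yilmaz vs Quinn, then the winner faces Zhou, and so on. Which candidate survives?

Round 1: Yilmaz vs Quinn — 1–12, Quinn advances.
Round 2: Quinn vs Zhou — 8–5, Quinn advances.
Round 3: Quinn vs Okafor — 4–9, Okafor advances.
Round 4: Okafor vs Chen — 5–8, Chen advances.
Chen survives the agenda.

Chen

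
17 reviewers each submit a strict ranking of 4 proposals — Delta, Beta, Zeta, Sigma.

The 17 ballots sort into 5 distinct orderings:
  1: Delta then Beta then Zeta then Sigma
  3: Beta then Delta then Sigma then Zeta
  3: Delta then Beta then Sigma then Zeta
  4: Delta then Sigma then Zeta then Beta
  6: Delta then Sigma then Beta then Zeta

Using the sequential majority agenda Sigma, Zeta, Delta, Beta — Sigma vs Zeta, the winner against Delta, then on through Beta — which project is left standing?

Delta

Round 1: Sigma vs Zeta — 16–1, Sigma advances.
Round 2: Sigma vs Delta — 0–17, Delta advances.
Round 3: Delta vs Beta — 14–3, Delta advances.
Delta survives the agenda.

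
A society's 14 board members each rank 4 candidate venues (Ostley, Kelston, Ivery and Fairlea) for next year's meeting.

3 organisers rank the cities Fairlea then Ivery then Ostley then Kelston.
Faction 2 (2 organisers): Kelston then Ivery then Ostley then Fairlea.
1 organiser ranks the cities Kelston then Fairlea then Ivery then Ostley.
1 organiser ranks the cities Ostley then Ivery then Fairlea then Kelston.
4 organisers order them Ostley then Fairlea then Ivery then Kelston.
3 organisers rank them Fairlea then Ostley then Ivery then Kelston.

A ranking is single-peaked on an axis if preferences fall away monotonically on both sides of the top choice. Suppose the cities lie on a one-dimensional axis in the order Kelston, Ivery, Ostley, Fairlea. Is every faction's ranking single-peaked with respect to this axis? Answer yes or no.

no

Axis positions: Kelston=1, Ivery=2, Ostley=3, Fairlea=4.
Faction 1: ranking walks positions 4-2-3-1; Ivery is ranked above Ostley even though Ostley lies between Ivery and the peak Fairlea on the axis — preferences dip and rise again. Not single-peaked.
Faction 2 (peak Kelston at position 1): ranking walks positions 1-2-3-4, expanding outward from the peak — single-peaked.
Faction 3: ranking walks positions 1-4-2-3; Fairlea is ranked above Ivery even though Ivery lies between Fairlea and the peak Kelston on the axis — preferences dip and rise again. Not single-peaked.
Faction 4 (peak Ostley at position 3): ranking walks positions 3-2-4-1, expanding outward from the peak — single-peaked.
Faction 5 (peak Ostley at position 3): ranking walks positions 3-4-2-1, expanding outward from the peak — single-peaked.
Faction 6 (peak Fairlea at position 4): ranking walks positions 4-3-2-1, expanding outward from the peak — single-peaked.
Faction 1 violates single-peakedness, so the profile is not single-peaked on this axis.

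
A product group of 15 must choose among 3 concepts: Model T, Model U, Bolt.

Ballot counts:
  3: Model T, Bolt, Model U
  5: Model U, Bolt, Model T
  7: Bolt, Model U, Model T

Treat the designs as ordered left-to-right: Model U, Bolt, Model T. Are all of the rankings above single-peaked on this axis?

Axis positions: Model U=1, Bolt=2, Model T=3.
Cluster 1 (peak Model T at position 3): ranking walks positions 3-2-1, expanding outward from the peak — single-peaked.
Cluster 2 (peak Model U at position 1): ranking walks positions 1-2-3, expanding outward from the peak — single-peaked.
Cluster 3 (peak Bolt at position 2): ranking walks positions 2-1-3, expanding outward from the peak — single-peaked.
Every ranking is single-peaked on this axis.

yes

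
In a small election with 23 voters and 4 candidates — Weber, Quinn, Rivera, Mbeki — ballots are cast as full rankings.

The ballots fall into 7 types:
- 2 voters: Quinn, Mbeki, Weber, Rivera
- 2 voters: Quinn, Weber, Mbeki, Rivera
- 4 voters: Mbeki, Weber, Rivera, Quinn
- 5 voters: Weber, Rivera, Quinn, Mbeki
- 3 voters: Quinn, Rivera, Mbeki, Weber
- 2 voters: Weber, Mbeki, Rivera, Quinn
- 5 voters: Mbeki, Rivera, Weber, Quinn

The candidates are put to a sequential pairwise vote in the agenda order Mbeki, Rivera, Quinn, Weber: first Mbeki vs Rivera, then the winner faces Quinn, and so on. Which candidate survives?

Weber

Round 1: Mbeki vs Rivera — 15–8, Mbeki advances.
Round 2: Mbeki vs Quinn — 11–12, Quinn advances.
Round 3: Quinn vs Weber — 7–16, Weber advances.
Weber survives the agenda.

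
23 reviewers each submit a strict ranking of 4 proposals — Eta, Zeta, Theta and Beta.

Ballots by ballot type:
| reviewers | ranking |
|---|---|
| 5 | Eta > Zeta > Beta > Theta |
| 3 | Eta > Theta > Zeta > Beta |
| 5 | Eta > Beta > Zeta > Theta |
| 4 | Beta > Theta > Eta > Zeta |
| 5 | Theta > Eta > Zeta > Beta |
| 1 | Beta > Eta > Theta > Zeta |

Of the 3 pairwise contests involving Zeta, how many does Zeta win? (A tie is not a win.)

Zeta against each rival (23 reviewers):
Zeta vs Eta: Eta, 23–0.
Zeta vs Theta: Zeta is ranked higher on 5+5 = 10 ballots, Theta on 13. Theta wins 13–10.
Zeta vs Beta: 13 to 10, Zeta.
Zeta beats Beta; loses to Eta, Theta — 1 pairwise win.

1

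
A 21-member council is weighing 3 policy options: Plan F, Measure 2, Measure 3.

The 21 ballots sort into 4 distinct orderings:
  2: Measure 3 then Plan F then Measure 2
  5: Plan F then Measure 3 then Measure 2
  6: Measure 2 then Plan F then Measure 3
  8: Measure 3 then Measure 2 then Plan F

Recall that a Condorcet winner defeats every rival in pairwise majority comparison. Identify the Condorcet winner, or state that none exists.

Pairwise majorities:
Plan F vs Measure 2: Measure 2, 14–7.
Plan F vs Measure 3: Plan F wins 11–10.
Measure 2 vs Measure 3: Measure 3, 15–6.
Every option loses at least once (Plan F loses to Measure 2; Measure 2 loses to Measure 3; Measure 3 loses to Plan F). The majority relation contains the cycle Plan F > Measure 3 > Measure 2 > Plan F, so there is no Condorcet winner.

none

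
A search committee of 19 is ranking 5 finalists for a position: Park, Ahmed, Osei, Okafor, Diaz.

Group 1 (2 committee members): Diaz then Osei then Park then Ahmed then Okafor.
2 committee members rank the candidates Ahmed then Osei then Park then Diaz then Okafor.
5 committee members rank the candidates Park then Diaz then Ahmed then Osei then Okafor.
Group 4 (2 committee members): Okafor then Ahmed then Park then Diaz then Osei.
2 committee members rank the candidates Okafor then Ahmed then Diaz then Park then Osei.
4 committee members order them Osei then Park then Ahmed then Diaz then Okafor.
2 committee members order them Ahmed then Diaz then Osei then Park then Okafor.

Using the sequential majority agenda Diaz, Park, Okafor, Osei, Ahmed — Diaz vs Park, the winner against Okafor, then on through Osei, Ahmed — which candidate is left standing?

Ahmed

Round 1: Diaz vs Park — 6–13, Park advances.
Round 2: Park vs Okafor — 15–4, Park advances.
Round 3: Park vs Osei — 9–10, Osei advances.
Round 4: Osei vs Ahmed — 6–13, Ahmed advances.
Ahmed survives the agenda.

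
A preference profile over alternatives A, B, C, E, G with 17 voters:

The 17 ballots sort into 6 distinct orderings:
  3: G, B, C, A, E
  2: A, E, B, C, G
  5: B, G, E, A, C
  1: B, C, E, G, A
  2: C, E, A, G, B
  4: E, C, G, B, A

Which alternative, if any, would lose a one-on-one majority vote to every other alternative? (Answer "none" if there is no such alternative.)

Head-to-head results (17 voters):
A–B: B 13–4.
A vs C: C, 10–7.
A vs E: 3+2 = 5 for A, 12 for E — E by 12–5.
A–G: G 13–4.
B–C: B 11–6.
B–E: B 9–8.
B vs G: B is ranked higher on 2+5+1 = 8 ballots, G on 9. G wins 9–8.
C–E: E 11–6.
C vs G: C wins 9–8.
E vs G: E, 9–8.
Only A has no wins; A is the Condorcet loser.

A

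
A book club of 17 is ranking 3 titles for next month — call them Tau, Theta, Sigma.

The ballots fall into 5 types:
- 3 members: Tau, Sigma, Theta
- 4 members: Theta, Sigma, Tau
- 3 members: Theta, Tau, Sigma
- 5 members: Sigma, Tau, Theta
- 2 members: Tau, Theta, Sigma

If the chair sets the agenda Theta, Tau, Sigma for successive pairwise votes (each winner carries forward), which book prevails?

Sigma

Round 1: Theta vs Tau — 7–10, Tau advances.
Round 2: Tau vs Sigma — 8–9, Sigma advances.
Sigma survives the agenda.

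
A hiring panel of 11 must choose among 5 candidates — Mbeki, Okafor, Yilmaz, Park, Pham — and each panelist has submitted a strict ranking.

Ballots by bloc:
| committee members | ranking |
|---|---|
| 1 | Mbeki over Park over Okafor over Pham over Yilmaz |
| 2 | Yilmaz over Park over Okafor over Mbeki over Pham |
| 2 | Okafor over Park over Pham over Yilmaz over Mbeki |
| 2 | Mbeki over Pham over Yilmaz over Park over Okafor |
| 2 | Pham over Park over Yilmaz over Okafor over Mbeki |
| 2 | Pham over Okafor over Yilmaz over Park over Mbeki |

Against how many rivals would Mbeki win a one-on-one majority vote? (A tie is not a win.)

0

Mbeki against each rival (11 committee members):
Mbeki vs Okafor: Okafor wins 8–3.
Mbeki vs Yilmaz: Mbeki preferred on 1+2 = 3 ballots; Yilmaz wins 8–3.
Mbeki vs Park: 1+2 = 3 for Mbeki, 8 for Park — Park by 8–3.
Mbeki vs Pham: 5 to 6, Pham.
Mbeki beats no one; loses to Okafor, Yilmaz, Park, Pham — 0 pairwise wins.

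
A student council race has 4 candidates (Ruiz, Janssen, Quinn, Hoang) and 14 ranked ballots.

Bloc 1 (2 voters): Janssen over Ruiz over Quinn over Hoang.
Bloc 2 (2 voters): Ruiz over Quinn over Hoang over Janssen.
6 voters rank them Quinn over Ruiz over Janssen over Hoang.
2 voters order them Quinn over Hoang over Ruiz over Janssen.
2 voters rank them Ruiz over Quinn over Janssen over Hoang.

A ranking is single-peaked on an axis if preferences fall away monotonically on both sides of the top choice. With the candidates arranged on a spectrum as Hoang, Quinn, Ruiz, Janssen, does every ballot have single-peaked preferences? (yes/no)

yes

Axis positions: Hoang=1, Quinn=2, Ruiz=3, Janssen=4.
Bloc 1 (peak Janssen at position 4): ranking walks positions 4-3-2-1, expanding outward from the peak — single-peaked.
Bloc 2 (peak Ruiz at position 3): ranking walks positions 3-2-1-4, expanding outward from the peak — single-peaked.
Bloc 3 (peak Quinn at position 2): ranking walks positions 2-3-4-1, expanding outward from the peak — single-peaked.
Bloc 4 (peak Quinn at position 2): ranking walks positions 2-1-3-4, expanding outward from the peak — single-peaked.
Bloc 5 (peak Ruiz at position 3): ranking walks positions 3-2-4-1, expanding outward from the peak — single-peaked.
Every ranking is single-peaked on this axis.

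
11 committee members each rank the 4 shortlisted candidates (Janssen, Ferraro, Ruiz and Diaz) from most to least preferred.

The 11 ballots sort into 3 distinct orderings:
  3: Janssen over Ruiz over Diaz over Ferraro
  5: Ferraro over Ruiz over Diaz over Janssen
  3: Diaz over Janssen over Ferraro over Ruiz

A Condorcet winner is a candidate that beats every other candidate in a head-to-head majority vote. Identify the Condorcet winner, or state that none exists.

Check each pair by majority over 11 ballots:
Janssen vs Ferraro: 6 to 5, Janssen.
Janssen vs Ruiz: 6 to 5, Janssen.
Janssen vs Diaz: 3 to 8, Diaz.
Ferraro vs Ruiz: 8 to 3, Ferraro.
Ferraro vs Diaz: Ferraro preferred on 5 ballots; Diaz wins 6–5.
Ruiz vs Diaz: 8 to 3, Ruiz.
No candidate is unbeaten: Janssen loses to Diaz; Ferraro loses to Janssen; Ruiz loses to Janssen; Diaz loses to Ruiz. In particular Janssen > Ruiz > Diaz > Janssen is a majority cycle — no Condorcet winner exists.

none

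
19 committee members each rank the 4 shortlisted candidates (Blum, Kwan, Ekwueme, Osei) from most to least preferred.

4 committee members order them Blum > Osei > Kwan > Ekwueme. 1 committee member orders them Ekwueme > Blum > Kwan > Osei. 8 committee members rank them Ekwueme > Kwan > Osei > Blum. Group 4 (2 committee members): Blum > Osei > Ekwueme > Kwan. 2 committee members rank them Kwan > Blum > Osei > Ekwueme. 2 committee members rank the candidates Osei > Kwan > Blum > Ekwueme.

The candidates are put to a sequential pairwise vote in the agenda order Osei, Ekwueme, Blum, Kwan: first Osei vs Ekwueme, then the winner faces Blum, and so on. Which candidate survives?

Kwan

Round 1: Osei vs Ekwueme — 10–9, Osei advances.
Round 2: Osei vs Blum — 10–9, Osei advances.
Round 3: Osei vs Kwan — 8–11, Kwan advances.
Kwan survives the agenda.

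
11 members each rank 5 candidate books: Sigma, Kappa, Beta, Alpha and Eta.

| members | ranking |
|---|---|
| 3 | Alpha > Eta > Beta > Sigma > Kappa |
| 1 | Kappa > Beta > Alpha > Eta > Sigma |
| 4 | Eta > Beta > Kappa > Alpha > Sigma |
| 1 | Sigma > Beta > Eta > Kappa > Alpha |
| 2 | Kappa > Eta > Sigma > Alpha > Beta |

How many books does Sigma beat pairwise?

Sigma against each rival (11 members):
Sigma–Kappa: Kappa 7–4.
Sigma vs Beta: 1+2 = 3 for Sigma, 8 for Beta — Beta by 8–3.
Sigma vs Alpha: Sigma preferred on 1+2 = 3 ballots; Alpha wins 8–3.
Sigma vs Eta: Eta, 10–1.
Sigma beats no one; loses to Kappa, Beta, Alpha, Eta — 0 pairwise wins.

0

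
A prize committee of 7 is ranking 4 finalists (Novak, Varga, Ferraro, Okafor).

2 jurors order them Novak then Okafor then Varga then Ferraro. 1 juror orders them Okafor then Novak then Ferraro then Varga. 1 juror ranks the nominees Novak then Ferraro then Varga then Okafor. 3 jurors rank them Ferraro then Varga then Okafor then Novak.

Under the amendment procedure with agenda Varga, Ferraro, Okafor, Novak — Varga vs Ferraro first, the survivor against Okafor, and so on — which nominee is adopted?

Novak

Round 1: Varga vs Ferraro — 2–5, Ferraro advances.
Round 2: Ferraro vs Okafor — 4–3, Ferraro advances.
Round 3: Ferraro vs Novak — 3–4, Novak advances.
The agenda winner is Novak.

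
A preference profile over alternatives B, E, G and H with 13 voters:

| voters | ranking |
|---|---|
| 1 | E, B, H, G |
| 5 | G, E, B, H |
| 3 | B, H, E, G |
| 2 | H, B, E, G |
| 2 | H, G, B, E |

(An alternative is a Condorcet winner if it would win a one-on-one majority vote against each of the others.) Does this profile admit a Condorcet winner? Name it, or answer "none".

Head-to-head results (13 voters):
B–E: B 7–6.
B vs G: G, 7–6.
B vs H: B wins 9–4.
E vs G: 6 to 7, G.
E vs H: H wins 7–6.
G vs H: G preferred on 5 ballots; H wins 8–5.
Every alternative loses at least once (B loses to G; E loses to B; G loses to H; H loses to B). The majority relation contains the cycle B beats H beats G beats B, so there is no Condorcet winner.

none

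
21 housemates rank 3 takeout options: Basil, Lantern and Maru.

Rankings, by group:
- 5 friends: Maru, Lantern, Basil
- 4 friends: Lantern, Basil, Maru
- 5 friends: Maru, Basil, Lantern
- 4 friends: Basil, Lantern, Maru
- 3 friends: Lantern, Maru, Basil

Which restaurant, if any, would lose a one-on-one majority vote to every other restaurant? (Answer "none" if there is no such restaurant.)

Basil

Head-to-head results (21 friends):
Basil vs Lantern: Basil preferred on 5+4 = 9 ballots; Lantern wins 12–9.
Basil vs Maru: Maru wins 13–8.
Lantern vs Maru: Lantern, 11–10.
Basil loses to every other restaurant — it is the Condorcet loser.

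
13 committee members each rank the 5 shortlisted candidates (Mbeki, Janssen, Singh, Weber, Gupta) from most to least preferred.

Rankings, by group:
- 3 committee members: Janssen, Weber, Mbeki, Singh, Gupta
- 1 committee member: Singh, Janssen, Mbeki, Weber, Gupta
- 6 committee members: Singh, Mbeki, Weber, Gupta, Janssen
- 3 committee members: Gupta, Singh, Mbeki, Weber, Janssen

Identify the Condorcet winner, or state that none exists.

Pairwise majorities:
Mbeki vs Janssen: 6+3 = 9 for Mbeki, 4 for Janssen — Mbeki by 9–4.
Mbeki vs Singh: Mbeki preferred on 3 ballots; Singh wins 10–3.
Mbeki vs Weber: Mbeki is ranked higher on 1+6+3 = 10 ballots, Weber on 3. Mbeki wins 10–3.
Mbeki vs Gupta: Mbeki is ranked higher on 3+1+6 = 10 ballots, Gupta on 3. Mbeki wins 10–3.
Janssen vs Singh: 3 for Janssen, 10 for Singh — Singh by 10–3.
Janssen vs Weber: Janssen is ranked higher on 3+1 = 4 ballots, Weber on 9. Weber wins 9–4.
Janssen vs Gupta: 3+1 = 4 for Janssen, 9 for Gupta — Gupta by 9–4.
Singh vs Weber: 1+6+3 = 10 for Singh, 3 for Weber — Singh by 10–3.
Singh vs Gupta: 3+1+6 = 10 for Singh, 3 for Gupta — Singh by 10–3.
Weber vs Gupta: 3+1+6 = 10 for Weber, 3 for Gupta — Weber by 10–3.
Only Singh has no losses; Singh is the Condorcet winner.

Singh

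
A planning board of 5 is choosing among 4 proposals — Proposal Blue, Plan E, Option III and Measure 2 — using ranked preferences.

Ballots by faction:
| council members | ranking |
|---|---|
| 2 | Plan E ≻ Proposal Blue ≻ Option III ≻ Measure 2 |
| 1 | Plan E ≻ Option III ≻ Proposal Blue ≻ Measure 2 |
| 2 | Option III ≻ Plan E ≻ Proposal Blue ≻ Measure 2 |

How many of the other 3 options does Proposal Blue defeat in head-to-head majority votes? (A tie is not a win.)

Proposal Blue against each rival (5 council members):
Proposal Blue vs Plan E: Plan E, 5–0.
Proposal Blue–Option III: Option III 3–2.
Proposal Blue–Measure 2: Proposal Blue 5–0.
Proposal Blue beats Measure 2; loses to Plan E, Option III — 1 pairwise win.

1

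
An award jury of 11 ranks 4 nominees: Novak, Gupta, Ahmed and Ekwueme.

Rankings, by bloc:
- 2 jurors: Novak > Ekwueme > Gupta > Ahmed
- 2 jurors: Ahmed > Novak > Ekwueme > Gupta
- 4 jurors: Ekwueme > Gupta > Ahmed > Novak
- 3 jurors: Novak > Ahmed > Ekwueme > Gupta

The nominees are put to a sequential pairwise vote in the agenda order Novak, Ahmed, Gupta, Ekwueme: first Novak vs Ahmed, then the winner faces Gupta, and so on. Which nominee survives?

Round 1: Novak vs Ahmed — 5–6, Ahmed advances.
Round 2: Ahmed vs Gupta — 5–6, Gupta advances.
Round 3: Gupta vs Ekwueme — 0–11, Ekwueme advances.
Ekwueme survives the agenda.

Ekwueme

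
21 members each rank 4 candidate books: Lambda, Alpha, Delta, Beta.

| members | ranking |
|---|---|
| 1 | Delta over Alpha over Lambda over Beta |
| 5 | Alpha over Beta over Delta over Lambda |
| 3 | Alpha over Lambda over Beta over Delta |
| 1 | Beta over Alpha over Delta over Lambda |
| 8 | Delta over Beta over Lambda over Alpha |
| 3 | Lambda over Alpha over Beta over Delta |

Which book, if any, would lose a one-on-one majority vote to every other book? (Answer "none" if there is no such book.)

none

Pairwise majorities:
Lambda vs Alpha: Lambda is ranked higher on 8+3 = 11 ballots, Alpha on 10. Lambda wins 11–10.
Lambda vs Delta: Delta wins 15–6.
Lambda–Beta: Beta 14–7.
Alpha–Delta: Alpha 12–9.
Alpha vs Beta: Alpha wins 12–9.
Delta vs Beta: 1+8 = 9 for Delta, 12 for Beta — Beta by 12–9.
Every book wins at least one matchup (Lambda beats Alpha; Alpha beats Delta; Delta beats Lambda; Beta beats Lambda), so there is no Condorcet loser.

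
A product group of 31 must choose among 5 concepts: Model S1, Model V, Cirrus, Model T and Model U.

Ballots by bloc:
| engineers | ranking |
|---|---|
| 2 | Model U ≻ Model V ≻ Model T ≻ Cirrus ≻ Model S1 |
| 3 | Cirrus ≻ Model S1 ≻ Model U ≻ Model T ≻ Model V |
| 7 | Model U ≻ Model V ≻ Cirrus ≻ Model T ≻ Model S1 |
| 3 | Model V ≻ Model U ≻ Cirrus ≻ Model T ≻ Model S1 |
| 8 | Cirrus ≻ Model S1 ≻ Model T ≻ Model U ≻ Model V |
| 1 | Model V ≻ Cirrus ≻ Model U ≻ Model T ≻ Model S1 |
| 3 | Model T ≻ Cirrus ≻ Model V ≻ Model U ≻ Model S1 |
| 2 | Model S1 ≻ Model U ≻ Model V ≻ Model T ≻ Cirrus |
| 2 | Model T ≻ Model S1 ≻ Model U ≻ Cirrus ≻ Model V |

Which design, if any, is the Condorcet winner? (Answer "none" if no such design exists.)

Model U

Pairwise majorities:
Model S1 vs Model V: Model S1 preferred on 3+8+2+2 = 15 ballots; Model V wins 16–15.
Model S1 vs Cirrus: Model S1 is ranked higher on 2+2 = 4 ballots, Cirrus on 27. Cirrus wins 27–4.
Model S1 vs Model T: 13 to 18, Model T.
Model S1 vs Model U: 15 to 16, Model U.
Model V vs Cirrus: 2+7+3+1+2 = 15 for Model V, 16 for Cirrus — Cirrus by 16–15.
Model V vs Model T: Model V is ranked higher on 2+7+3+1+2 = 15 ballots, Model T on 16. Model T wins 16–15.
Model V vs Model U: 7 to 24, Model U.
Cirrus vs Model T: Cirrus preferred on 3+7+3+8+1 = 22 ballots; Cirrus wins 22–9.
Cirrus vs Model U: Cirrus preferred on 3+8+1+3 = 15 ballots; Model U wins 16–15.
Model T vs Model U: Model T is ranked higher on 8+3+2 = 13 ballots, Model U on 18. Model U wins 18–13.
Only Model U has no losses; Model U is the Condorcet winner.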